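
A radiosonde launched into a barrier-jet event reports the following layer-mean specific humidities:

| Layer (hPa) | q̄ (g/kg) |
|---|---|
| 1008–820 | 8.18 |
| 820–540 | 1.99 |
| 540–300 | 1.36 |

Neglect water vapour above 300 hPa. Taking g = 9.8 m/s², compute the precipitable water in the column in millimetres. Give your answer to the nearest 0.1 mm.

PW ≈ 24.7 mm

Precipitable water is the column-integrated vapour mass per unit area: PW = (1/g) Σ q̄ Δp, with q in kg/kg and Δp in Pa (1 kg/m² of water = 1 mm).
Layer 1008–820 hPa: Δp = 188 hPa = 18800 Pa, q̄ = 0.00818 kg/kg → 0.00818 × 18800 / 9.8 = 15.69 mm
Layer 820–540 hPa: Δp = 280 hPa = 28000 Pa, q̄ = 0.00199 kg/kg → 0.00199 × 28000 / 9.8 = 5.69 mm
Layer 540–300 hPa: Δp = 240 hPa = 24000 Pa, q̄ = 0.00136 kg/kg → 0.00136 × 24000 / 9.8 = 3.33 mm
PW = 15.69 + 5.69 + 3.33 = 24.71 ≈ 24.7 mm.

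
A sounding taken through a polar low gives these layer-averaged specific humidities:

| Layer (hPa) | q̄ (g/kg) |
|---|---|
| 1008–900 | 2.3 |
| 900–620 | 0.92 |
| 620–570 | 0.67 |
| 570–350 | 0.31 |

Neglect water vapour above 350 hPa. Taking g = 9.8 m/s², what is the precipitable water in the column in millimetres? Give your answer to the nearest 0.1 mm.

PW ≈ 6.2 mm

Precipitable water is the column-integrated vapour mass per unit area: PW = (1/g) Σ q̄ Δp, with q in kg/kg and Δp in Pa (1 kg/m² of water = 1 mm).
Layer 1008–900 hPa: Δp = 108 hPa = 10800 Pa, q̄ = 0.0023 kg/kg → 0.0023 × 10800 / 9.8 = 2.53 mm
Layer 900–620 hPa: Δp = 280 hPa = 28000 Pa, q̄ = 0.00092 kg/kg → 0.00092 × 28000 / 9.8 = 2.63 mm
Layer 620–570 hPa: Δp = 50 hPa = 5000 Pa, q̄ = 0.00067 kg/kg → 0.00067 × 5000 / 9.8 = 0.34 mm
Layer 570–350 hPa: Δp = 220 hPa = 22000 Pa, q̄ = 0.00031 kg/kg → 0.00031 × 22000 / 9.8 = 0.70 mm
PW = 2.53 + 2.63 + 0.34 + 0.70 = 6.20 ≈ 6.2 mm.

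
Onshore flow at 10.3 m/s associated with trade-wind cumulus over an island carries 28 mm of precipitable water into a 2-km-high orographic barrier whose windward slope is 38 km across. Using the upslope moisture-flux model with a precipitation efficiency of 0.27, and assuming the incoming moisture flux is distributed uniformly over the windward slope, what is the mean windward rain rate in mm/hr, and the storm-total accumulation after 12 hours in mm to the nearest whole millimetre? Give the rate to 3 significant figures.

Incoming column moisture flux per unit ridge length: F = V × PW = 10.3 × 28 = 288.4 mm·m/s.
Spread over the 38 km slope with efficiency ε = 0.27: R = ε·F/W = 0.27 × 288.4 / 38000 m = 2.049e-03 mm/s.
R = 2.049e-03 × 3600 = 7.38 mm/hr.
Over 12 h: total = 7.38 × 12 = 88.56 ≈ 89 mm.

R ≈ 7.38 mm/hr; total ≈ 89 mm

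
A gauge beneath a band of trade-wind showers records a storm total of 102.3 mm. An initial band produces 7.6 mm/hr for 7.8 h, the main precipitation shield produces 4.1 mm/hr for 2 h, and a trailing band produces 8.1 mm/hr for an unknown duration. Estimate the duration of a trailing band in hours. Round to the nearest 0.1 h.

Known phases: 7.6 × 7.8 + 4.1 × 2 = 59.28 + 8.2 = 67.48 mm.
Remaining depth = 102.3 − 67.48 = 34.82 mm.
Duration = 34.82 / 8.1 = 4.3 h.

duration ≈ 4.3 h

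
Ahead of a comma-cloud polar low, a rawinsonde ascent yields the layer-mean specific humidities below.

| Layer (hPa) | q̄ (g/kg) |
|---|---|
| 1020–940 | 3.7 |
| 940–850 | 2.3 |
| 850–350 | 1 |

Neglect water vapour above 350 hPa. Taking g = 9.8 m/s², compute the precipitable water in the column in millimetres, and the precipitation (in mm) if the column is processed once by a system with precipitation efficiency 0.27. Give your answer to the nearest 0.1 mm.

Precipitable water is the column-integrated vapour mass per unit area: PW = (1/g) Σ q̄ Δp, with q in kg/kg and Δp in Pa (1 kg/m² of water = 1 mm).
Layer 1020–940 hPa: Δp = 80 hPa = 8000 Pa, q̄ = 0.0037 kg/kg → 0.0037 × 8000 / 9.8 = 3.02 mm
Layer 940–850 hPa: Δp = 90 hPa = 9000 Pa, q̄ = 0.0023 kg/kg → 0.0023 × 9000 / 9.8 = 2.11 mm
Layer 850–350 hPa: Δp = 500 hPa = 50000 Pa, q̄ = 0.001 kg/kg → 0.001 × 50000 / 9.8 = 5.10 mm
PW = 3.02 + 2.11 + 5.10 = 10.23 ≈ 10.2 mm.
Precipitation = ε × PW = 0.27 × 10.2 = 2.8 mm.

PW ≈ 10.2 mm; precipitation ≈ 2.8 mm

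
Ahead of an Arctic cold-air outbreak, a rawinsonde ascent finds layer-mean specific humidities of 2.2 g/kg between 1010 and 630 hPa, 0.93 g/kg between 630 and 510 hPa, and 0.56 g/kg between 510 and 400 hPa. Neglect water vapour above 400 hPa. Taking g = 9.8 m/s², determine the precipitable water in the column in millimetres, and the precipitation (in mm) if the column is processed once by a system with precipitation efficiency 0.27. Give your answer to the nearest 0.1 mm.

Precipitable water is the column-integrated vapour mass per unit area: PW = (1/g) Σ q̄ Δp, with q in kg/kg and Δp in Pa (1 kg/m² of water = 1 mm).
Layer 1010–630 hPa: Δp = 380 hPa = 38000 Pa, q̄ = 0.0022 kg/kg → 0.0022 × 38000 / 9.8 = 8.53 mm
Layer 630–510 hPa: Δp = 120 hPa = 12000 Pa, q̄ = 0.00093 kg/kg → 0.00093 × 12000 / 9.8 = 1.14 mm
Layer 510–400 hPa: Δp = 110 hPa = 11000 Pa, q̄ = 0.00056 kg/kg → 0.00056 × 11000 / 9.8 = 0.63 mm
PW = 8.53 + 1.14 + 0.63 = 10.30 ≈ 10.3 mm.
Precipitation = ε × PW = 0.27 × 10.3 = 2.8 mm.

PW ≈ 10.3 mm; precipitation ≈ 2.8 mm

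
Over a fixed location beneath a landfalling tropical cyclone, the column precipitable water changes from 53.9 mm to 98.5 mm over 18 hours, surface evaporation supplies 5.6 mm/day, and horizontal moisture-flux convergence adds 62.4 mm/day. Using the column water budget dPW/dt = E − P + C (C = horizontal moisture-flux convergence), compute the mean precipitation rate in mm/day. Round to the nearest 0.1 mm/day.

P ≈ 8.5 mm/day

dPW/dt = (98.5 − 53.9) mm / (18/24 day) = +59.467 mm/day.
P = E + C − dPW/dt = 5.6 + (62.4) − (+59.467) = 8.5 mm/day.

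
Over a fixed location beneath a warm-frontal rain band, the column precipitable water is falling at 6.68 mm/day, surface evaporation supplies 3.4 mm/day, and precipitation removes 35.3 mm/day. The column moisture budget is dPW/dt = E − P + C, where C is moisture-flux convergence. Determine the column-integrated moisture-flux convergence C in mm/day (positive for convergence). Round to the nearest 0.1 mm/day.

C ≈ 25.2 mm/day

dPW/dt = -6.68 mm/day.
C = dPW/dt − E + P = (-6.68) − 3.4 + 35.3 = 25.2 mm/day.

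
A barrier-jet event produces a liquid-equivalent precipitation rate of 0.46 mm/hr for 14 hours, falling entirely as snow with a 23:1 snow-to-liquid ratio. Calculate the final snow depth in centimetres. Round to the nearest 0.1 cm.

snow depth ≈ 14.8 cm

Liquid-equivalent depth = 0.46 × 14 = 6.44 mm.
Snow depth = 6.44 mm × 23 = 148.12 mm = 14.8 cm.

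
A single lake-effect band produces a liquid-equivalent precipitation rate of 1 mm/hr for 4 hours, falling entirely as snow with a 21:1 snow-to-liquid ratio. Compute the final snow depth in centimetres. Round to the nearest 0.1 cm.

Liquid-equivalent depth = 1 × 4 = 4 mm.
Snow depth = 4 mm × 21 = 84 mm = 8.4 cm.

snow depth ≈ 8.4 cm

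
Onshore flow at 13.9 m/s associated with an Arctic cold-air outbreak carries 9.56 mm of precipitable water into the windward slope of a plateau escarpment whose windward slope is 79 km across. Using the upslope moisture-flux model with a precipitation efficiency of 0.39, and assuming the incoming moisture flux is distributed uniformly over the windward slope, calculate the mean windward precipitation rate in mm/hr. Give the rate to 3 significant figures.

R ≈ 2.36 mm/hr

Incoming column moisture flux per unit ridge length: F = V × PW = 13.9 × 9.56 = 132.884 mm·m/s.
Spread over the 79 km slope with efficiency ε = 0.39: R = ε·F/W = 0.39 × 132.884 / 79000 m = 6.560e-04 mm/s.
R = 6.560e-04 × 3600 = 2.36 mm/hr.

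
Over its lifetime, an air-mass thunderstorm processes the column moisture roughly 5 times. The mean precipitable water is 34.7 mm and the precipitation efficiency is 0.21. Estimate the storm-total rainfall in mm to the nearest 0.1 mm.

Each cycle deposits ε × PW = 0.21 × 34.7 = 7.287 mm.
Over 5 cycles: 5 × 7.287 = 36.4 mm.

rainfall ≈ 36.4 mm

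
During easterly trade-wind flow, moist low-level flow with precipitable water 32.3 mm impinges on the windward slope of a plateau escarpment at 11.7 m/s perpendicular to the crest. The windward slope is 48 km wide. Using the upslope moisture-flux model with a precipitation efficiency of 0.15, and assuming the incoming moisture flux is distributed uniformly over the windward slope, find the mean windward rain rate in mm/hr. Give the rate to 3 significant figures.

R ≈ 4.25 mm/hr

Incoming column moisture flux per unit ridge length: F = V × PW = 11.7 × 32.3 = 377.91 mm·m/s.
Spread over the 48 km slope with efficiency ε = 0.15: R = ε·F/W = 0.15 × 377.91 / 48000 m = 1.181e-03 mm/s.
R = 1.181e-03 × 3600 = 4.25 mm/hr.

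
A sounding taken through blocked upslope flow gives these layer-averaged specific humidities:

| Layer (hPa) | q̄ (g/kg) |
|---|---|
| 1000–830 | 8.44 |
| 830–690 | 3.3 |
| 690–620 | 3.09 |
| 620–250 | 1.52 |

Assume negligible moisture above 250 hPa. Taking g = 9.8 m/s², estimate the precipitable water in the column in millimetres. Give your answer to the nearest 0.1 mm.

PW ≈ 27.3 mm

Precipitable water is the column-integrated vapour mass per unit area: PW = (1/g) Σ q̄ Δp, with q in kg/kg and Δp in Pa (1 kg/m² of water = 1 mm).
Layer 1000–830 hPa: Δp = 170 hPa = 17000 Pa, q̄ = 0.00844 kg/kg → 0.00844 × 17000 / 9.8 = 14.64 mm
Layer 830–690 hPa: Δp = 140 hPa = 14000 Pa, q̄ = 0.0033 kg/kg → 0.0033 × 14000 / 9.8 = 4.71 mm
Layer 690–620 hPa: Δp = 70 hPa = 7000 Pa, q̄ = 0.00309 kg/kg → 0.00309 × 7000 / 9.8 = 2.21 mm
Layer 620–250 hPa: Δp = 370 hPa = 37000 Pa, q̄ = 0.00152 kg/kg → 0.00152 × 37000 / 9.8 = 5.74 mm
PW = 14.64 + 4.71 + 2.21 + 5.74 = 27.30 ≈ 27.3 mm.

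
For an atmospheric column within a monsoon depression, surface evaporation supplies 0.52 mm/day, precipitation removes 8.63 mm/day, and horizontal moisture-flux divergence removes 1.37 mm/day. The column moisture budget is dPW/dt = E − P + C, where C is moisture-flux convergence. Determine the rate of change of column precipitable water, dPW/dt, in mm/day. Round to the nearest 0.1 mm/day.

dPW/dt = E − P + C = 0.52 − 8.63 + (-1.37) = -9.5 mm/day.

dPW/dt ≈ -9.5 mm/day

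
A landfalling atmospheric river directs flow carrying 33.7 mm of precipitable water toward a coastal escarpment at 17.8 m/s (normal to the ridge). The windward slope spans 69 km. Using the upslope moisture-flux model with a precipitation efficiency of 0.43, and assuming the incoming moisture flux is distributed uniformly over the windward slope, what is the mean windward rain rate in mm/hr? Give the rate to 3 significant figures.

R ≈ 13.5 mm/hr

Incoming column moisture flux per unit ridge length: F = V × PW = 17.8 × 33.7 = 599.86 mm·m/s.
Spread over the 69 km slope with efficiency ε = 0.43: R = ε·F/W = 0.43 × 599.86 / 69000 m = 3.738e-03 mm/s.
R = 3.738e-03 × 3600 = 13.5 mm/hr.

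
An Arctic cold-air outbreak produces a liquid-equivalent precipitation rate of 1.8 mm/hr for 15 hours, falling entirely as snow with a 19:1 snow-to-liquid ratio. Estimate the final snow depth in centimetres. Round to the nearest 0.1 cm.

snow depth ≈ 51.3 cm

Liquid-equivalent depth = 1.8 × 15 = 27 mm.
Snow depth = 27 mm × 19 = 513 mm = 51.3 cm.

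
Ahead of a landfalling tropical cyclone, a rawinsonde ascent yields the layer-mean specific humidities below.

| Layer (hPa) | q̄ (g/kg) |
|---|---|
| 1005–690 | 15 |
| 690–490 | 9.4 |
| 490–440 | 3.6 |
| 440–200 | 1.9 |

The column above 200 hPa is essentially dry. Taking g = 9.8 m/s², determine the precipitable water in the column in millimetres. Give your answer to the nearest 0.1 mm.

Precipitable water is the column-integrated vapour mass per unit area: PW = (1/g) Σ q̄ Δp, with q in kg/kg and Δp in Pa (1 kg/m² of water = 1 mm).
Layer 1005–690 hPa: Δp = 315 hPa = 31500 Pa, q̄ = 0.015 kg/kg → 0.015 × 31500 / 9.8 = 48.21 mm
Layer 690–490 hPa: Δp = 200 hPa = 20000 Pa, q̄ = 0.0094 kg/kg → 0.0094 × 20000 / 9.8 = 19.18 mm
Layer 490–440 hPa: Δp = 50 hPa = 5000 Pa, q̄ = 0.0036 kg/kg → 0.0036 × 5000 / 9.8 = 1.84 mm
Layer 440–200 hPa: Δp = 240 hPa = 24000 Pa, q̄ = 0.0019 kg/kg → 0.0019 × 24000 / 9.8 = 4.65 mm
PW = 48.21 + 19.18 + 1.84 + 4.65 = 73.88 ≈ 73.9 mm.

PW ≈ 73.9 mm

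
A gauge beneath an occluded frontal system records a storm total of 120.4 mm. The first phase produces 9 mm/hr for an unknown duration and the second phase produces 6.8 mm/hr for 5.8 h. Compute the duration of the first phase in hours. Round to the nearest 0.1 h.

duration ≈ 9.0 h

Known phases: 6.8 × 5.8 = 39.44 mm.
Remaining depth = 120.4 − 39.44 = 80.96 mm.
Duration = 80.96 / 9 = 9.0 h.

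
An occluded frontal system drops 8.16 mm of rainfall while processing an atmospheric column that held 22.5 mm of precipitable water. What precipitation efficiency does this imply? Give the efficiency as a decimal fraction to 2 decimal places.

ε = rainfall / PW = 8.16 / 22.5 = 0.36.

ε ≈ 0.36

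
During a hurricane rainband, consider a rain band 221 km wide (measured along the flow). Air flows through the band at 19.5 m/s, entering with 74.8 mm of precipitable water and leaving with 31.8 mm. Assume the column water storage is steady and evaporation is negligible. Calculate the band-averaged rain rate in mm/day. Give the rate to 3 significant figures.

R ≈ 328 mm/day

Column moisture flux per unit crosswind length is F = V × PW.
Inflow: F_in = 19.5 × 74.8 = 1458.6 mm·m/s
Outflow: F_out = 19.5 × 31.8 = 620.1 mm·m/s
Steady-state rate R = (F_in − F_out)/L = (1458.6 − 620.1) / 221000 m = 3.794e-03 mm/s.
R = 3.794e-03 × 3600 × 24 = 328 mm/day.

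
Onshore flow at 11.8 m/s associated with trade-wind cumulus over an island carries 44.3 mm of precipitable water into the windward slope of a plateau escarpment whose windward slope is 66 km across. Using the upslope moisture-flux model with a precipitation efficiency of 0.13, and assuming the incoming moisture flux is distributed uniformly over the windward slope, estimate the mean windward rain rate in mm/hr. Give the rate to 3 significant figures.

Incoming column moisture flux per unit ridge length: F = V × PW = 11.8 × 44.3 = 522.74 mm·m/s.
Spread over the 66 km slope with efficiency ε = 0.13: R = ε·F/W = 0.13 × 522.74 / 66000 m = 1.030e-03 mm/s.
R = 1.030e-03 × 3600 = 3.71 mm/hr.

R ≈ 3.71 mm/hr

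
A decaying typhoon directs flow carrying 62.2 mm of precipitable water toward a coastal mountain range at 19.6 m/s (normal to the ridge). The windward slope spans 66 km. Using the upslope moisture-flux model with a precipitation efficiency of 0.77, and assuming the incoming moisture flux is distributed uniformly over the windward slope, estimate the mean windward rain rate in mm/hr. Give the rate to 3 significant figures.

R ≈ 51.2 mm/hr

Incoming column moisture flux per unit ridge length: F = V × PW = 19.6 × 62.2 = 1219.12 mm·m/s.
Spread over the 66 km slope with efficiency ε = 0.77: R = ε·F/W = 0.77 × 1219.12 / 66000 m = 1.422e-02 mm/s.
R = 1.422e-02 × 3600 = 51.2 mm/hr.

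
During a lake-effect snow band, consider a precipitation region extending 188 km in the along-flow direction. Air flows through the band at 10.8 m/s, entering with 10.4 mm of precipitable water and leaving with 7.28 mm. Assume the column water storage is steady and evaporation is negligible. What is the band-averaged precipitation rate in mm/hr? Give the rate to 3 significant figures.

R ≈ 0.645 mm/hr

Column moisture flux per unit crosswind length is F = V × PW.
Inflow: F_in = 10.8 × 10.4 = 112.32 mm·m/s
Outflow: F_out = 10.8 × 7.28 = 78.624 mm·m/s
Steady-state rate R = (F_in − F_out)/L = (112.32 − 78.624) / 188000 m = 1.792e-04 mm/s.
R = 1.792e-04 × 3600 = 0.645 mm/hr.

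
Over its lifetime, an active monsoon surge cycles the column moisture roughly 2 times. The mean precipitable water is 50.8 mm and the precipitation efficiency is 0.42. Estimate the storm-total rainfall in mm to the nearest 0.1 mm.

Each cycle deposits ε × PW = 0.42 × 50.8 = 21.336 mm.
Over 2 cycles: 2 × 21.336 = 42.7 mm.

rainfall ≈ 42.7 mm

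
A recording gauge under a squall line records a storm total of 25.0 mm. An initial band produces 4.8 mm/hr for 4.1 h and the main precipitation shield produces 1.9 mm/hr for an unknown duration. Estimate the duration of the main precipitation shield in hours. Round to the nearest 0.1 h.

duration ≈ 2.8 h

Known phases: 4.8 × 4.1 = 19.68 mm.
Remaining depth = 25.0 − 19.68 = 5.32 mm.
Duration = 5.32 / 1.9 = 2.8 h.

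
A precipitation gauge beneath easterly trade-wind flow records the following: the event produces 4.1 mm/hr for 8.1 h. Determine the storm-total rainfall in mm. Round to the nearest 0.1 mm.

total ≈ 33.2 mm

Total = Σ Rᵢ Δtᵢ = 4.1 × 8.1
      = 33.21 = 33.2 mm.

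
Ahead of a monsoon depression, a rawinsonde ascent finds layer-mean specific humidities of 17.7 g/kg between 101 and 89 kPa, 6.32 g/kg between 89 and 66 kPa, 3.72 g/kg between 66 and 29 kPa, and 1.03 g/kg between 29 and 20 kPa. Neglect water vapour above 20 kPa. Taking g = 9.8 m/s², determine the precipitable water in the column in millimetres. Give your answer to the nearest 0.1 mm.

Precipitable water is the column-integrated vapour mass per unit area: PW = (1/g) Σ q̄ Δp, with q in kg/kg and Δp in Pa (1 kg/m² of water = 1 mm).
Layer 101–89 kPa: Δp = 120 hPa = 12000 Pa, q̄ = 0.0177 kg/kg → 0.0177 × 12000 / 9.8 = 21.67 mm
Layer 89–66 kPa: Δp = 230 hPa = 23000 Pa, q̄ = 0.00632 kg/kg → 0.00632 × 23000 / 9.8 = 14.83 mm
Layer 66–29 kPa: Δp = 370 hPa = 37000 Pa, q̄ = 0.00372 kg/kg → 0.00372 × 37000 / 9.8 = 14.04 mm
Layer 29–20 kPa: Δp = 90 hPa = 9000 Pa, q̄ = 0.00103 kg/kg → 0.00103 × 9000 / 9.8 = 0.95 mm
PW = 21.67 + 14.83 + 14.04 + 0.95 = 51.49 ≈ 51.5 mm.

PW ≈ 51.5 mm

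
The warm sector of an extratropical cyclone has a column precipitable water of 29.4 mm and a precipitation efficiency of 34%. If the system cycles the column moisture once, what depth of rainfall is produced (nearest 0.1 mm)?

rainfall ≈ 10.0 mm

Rainfall = ε × PW = 0.34 × 29.4 = 10.0 mm.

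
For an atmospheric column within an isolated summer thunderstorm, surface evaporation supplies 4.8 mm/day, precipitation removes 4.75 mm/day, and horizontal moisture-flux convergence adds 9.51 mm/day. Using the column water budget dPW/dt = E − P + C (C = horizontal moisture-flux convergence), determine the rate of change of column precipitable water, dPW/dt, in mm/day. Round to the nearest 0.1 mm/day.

dPW/dt = E − P + C = 4.8 − 4.75 + (9.51) = 9.6 mm/day.

dPW/dt ≈ 9.6 mm/day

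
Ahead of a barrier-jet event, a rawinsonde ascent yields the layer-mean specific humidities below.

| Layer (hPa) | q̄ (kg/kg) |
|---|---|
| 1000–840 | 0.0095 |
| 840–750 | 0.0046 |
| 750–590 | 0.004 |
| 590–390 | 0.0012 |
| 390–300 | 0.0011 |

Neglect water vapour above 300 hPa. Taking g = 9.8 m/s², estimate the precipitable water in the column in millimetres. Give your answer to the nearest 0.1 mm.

PW ≈ 29.7 mm

Precipitable water is the column-integrated vapour mass per unit area: PW = (1/g) Σ q̄ Δp, with q in kg/kg and Δp in Pa (1 kg/m² of water = 1 mm).
Layer 1000–840 hPa: Δp = 160 hPa = 16000 Pa, q̄ = 0.0095 kg/kg → 0.0095 × 16000 / 9.8 = 15.51 mm
Layer 840–750 hPa: Δp = 90 hPa = 9000 Pa, q̄ = 0.0046 kg/kg → 0.0046 × 9000 / 9.8 = 4.22 mm
Layer 750–590 hPa: Δp = 160 hPa = 16000 Pa, q̄ = 0.004 kg/kg → 0.004 × 16000 / 9.8 = 6.53 mm
Layer 590–390 hPa: Δp = 200 hPa = 20000 Pa, q̄ = 0.0012 kg/kg → 0.0012 × 20000 / 9.8 = 2.45 mm
Layer 390–300 hPa: Δp = 90 hPa = 9000 Pa, q̄ = 0.0011 kg/kg → 0.0011 × 9000 / 9.8 = 1.01 mm
PW = 15.51 + 4.22 + 6.53 + 2.45 + 1.01 = 29.72 ≈ 29.7 mm.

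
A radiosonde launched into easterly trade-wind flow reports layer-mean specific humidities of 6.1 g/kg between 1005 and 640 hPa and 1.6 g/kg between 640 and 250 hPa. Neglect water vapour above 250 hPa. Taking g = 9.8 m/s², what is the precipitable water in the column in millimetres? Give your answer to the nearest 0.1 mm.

PW ≈ 29.1 mm

Precipitable water is the column-integrated vapour mass per unit area: PW = (1/g) Σ q̄ Δp, with q in kg/kg and Δp in Pa (1 kg/m² of water = 1 mm).
Layer 1005–640 hPa: Δp = 365 hPa = 36500 Pa, q̄ = 0.0061 kg/kg → 0.0061 × 36500 / 9.8 = 22.72 mm
Layer 640–250 hPa: Δp = 390 hPa = 39000 Pa, q̄ = 0.0016 kg/kg → 0.0016 × 39000 / 9.8 = 6.37 mm
PW = 22.72 + 6.37 = 29.09 ≈ 29.1 mm.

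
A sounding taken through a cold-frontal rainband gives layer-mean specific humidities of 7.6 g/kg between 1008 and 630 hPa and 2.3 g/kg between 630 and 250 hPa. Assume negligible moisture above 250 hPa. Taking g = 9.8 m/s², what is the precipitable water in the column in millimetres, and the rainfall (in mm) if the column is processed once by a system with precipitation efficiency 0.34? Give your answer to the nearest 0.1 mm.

Precipitable water is the column-integrated vapour mass per unit area: PW = (1/g) Σ q̄ Δp, with q in kg/kg and Δp in Pa (1 kg/m² of water = 1 mm).
Layer 1008–630 hPa: Δp = 378 hPa = 37800 Pa, q̄ = 0.0076 kg/kg → 0.0076 × 37800 / 9.8 = 29.31 mm
Layer 630–250 hPa: Δp = 380 hPa = 38000 Pa, q̄ = 0.0023 kg/kg → 0.0023 × 38000 / 9.8 = 8.92 mm
PW = 29.31 + 8.92 = 38.23 ≈ 38.2 mm.
Rainfall = ε × PW = 0.34 × 38.2 = 13.0 mm.

PW ≈ 38.2 mm; rainfall ≈ 13.0 mm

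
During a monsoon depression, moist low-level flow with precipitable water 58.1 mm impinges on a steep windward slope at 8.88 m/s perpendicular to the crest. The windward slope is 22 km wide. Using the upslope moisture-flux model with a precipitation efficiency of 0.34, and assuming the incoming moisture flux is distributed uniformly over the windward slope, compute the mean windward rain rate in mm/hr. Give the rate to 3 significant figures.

Incoming column moisture flux per unit ridge length: F = V × PW = 8.88 × 58.1 = 515.928 mm·m/s.
Spread over the 22 km slope with efficiency ε = 0.34: R = ε·F/W = 0.34 × 515.928 / 22000 m = 7.973e-03 mm/s.
R = 7.973e-03 × 3600 = 28.7 mm/hr.

R ≈ 28.7 mm/hr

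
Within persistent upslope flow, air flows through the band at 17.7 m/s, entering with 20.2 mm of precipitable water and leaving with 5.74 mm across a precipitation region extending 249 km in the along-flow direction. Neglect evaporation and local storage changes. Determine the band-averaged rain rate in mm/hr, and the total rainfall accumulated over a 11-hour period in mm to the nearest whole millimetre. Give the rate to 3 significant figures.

R ≈ 3.70 mm/hr; total ≈ 41 mm

Column moisture flux per unit crosswind length is F = V × PW.
Inflow: F_in = 17.7 × 20.2 = 357.54 mm·m/s
Outflow: F_out = 17.7 × 5.74 = 101.598 mm·m/s
Steady-state rate R = (F_in − F_out)/L = (357.54 − 101.598) / 249000 m = 1.028e-03 mm/s.
R = 1.028e-03 × 3600 = 3.70 mm/hr.
Over 11 h: total = 3.70 × 11 = 40.7 ≈ 41 mm.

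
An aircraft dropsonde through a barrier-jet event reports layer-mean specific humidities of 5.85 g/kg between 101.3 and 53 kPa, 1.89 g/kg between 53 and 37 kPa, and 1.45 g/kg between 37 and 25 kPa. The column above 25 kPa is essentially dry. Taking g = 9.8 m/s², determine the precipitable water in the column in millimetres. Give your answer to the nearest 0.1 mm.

PW ≈ 33.7 mm

Precipitable water is the column-integrated vapour mass per unit area: PW = (1/g) Σ q̄ Δp, with q in kg/kg and Δp in Pa (1 kg/m² of water = 1 mm).
Layer 101.3–53 kPa: Δp = 483 hPa = 48300 Pa, q̄ = 0.00585 kg/kg → 0.00585 × 48300 / 9.8 = 28.83 mm
Layer 53–37 kPa: Δp = 160 hPa = 16000 Pa, q̄ = 0.00189 kg/kg → 0.00189 × 16000 / 9.8 = 3.09 mm
Layer 37–25 kPa: Δp = 120 hPa = 12000 Pa, q̄ = 0.00145 kg/kg → 0.00145 × 12000 / 9.8 = 1.78 mm
PW = 28.83 + 3.09 + 1.78 = 33.70 ≈ 33.7 mm.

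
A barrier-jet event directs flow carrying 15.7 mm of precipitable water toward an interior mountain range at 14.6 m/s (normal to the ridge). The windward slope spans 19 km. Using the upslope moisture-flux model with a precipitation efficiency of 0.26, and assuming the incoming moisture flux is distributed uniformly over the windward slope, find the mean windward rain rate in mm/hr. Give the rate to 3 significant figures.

Incoming column moisture flux per unit ridge length: F = V × PW = 14.6 × 15.7 = 229.22 mm·m/s.
Spread over the 19 km slope with efficiency ε = 0.26: R = ε·F/W = 0.26 × 229.22 / 19000 m = 3.137e-03 mm/s.
R = 3.137e-03 × 3600 = 11.3 mm/hr.

R ≈ 11.3 mm/hr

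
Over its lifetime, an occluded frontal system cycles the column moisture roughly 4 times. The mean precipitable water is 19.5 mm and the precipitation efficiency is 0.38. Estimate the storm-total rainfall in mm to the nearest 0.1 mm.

rainfall ≈ 29.6 mm

Each cycle deposits ε × PW = 0.38 × 19.5 = 7.41 mm.
Over 4 cycles: 4 × 7.41 = 29.6 mm.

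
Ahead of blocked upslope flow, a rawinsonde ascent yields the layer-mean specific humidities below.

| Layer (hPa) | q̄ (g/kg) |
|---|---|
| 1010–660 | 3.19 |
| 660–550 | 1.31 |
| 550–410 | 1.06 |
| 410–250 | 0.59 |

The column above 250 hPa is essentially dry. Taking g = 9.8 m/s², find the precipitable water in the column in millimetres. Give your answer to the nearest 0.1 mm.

Precipitable water is the column-integrated vapour mass per unit area: PW = (1/g) Σ q̄ Δp, with q in kg/kg and Δp in Pa (1 kg/m² of water = 1 mm).
Layer 1010–660 hPa: Δp = 350 hPa = 35000 Pa, q̄ = 0.00319 kg/kg → 0.00319 × 35000 / 9.8 = 11.39 mm
Layer 660–550 hPa: Δp = 110 hPa = 11000 Pa, q̄ = 0.00131 kg/kg → 0.00131 × 11000 / 9.8 = 1.47 mm
Layer 550–410 hPa: Δp = 140 hPa = 14000 Pa, q̄ = 0.00106 kg/kg → 0.00106 × 14000 / 9.8 = 1.51 mm
Layer 410–250 hPa: Δp = 160 hPa = 16000 Pa, q̄ = 0.00059 kg/kg → 0.00059 × 16000 / 9.8 = 0.96 mm
PW = 11.39 + 1.47 + 1.51 + 0.96 = 15.33 ≈ 15.3 mm.

PW ≈ 15.3 mm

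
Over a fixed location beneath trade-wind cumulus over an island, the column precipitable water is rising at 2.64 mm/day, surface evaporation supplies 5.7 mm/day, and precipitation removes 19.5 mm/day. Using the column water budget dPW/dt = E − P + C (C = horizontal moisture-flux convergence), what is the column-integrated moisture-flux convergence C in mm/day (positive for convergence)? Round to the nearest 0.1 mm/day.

dPW/dt = +2.64 mm/day.
C = dPW/dt − E + P = (+2.64) − 5.7 + 19.5 = 16.4 mm/day.

C ≈ 16.4 mm/day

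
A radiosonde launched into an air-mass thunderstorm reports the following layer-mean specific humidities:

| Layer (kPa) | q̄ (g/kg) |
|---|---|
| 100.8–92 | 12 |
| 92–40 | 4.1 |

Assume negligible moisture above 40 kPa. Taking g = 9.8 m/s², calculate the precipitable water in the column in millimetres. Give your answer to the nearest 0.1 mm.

Precipitable water is the column-integrated vapour mass per unit area: PW = (1/g) Σ q̄ Δp, with q in kg/kg and Δp in Pa (1 kg/m² of water = 1 mm).
Layer 100.8–92 kPa: Δp = 88 hPa = 8800 Pa, q̄ = 0.012 kg/kg → 0.012 × 8800 / 9.8 = 10.78 mm
Layer 92–40 kPa: Δp = 520 hPa = 52000 Pa, q̄ = 0.0041 kg/kg → 0.0041 × 52000 / 9.8 = 21.76 mm
PW = 10.78 + 21.76 = 32.54 ≈ 32.5 mm.

PW ≈ 32.5 mm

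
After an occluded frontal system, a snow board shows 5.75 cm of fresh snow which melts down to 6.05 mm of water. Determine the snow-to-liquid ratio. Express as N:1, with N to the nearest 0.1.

ratio ≈ 9.5

Ratio = snow depth / SWE = 57.5 mm / 6.05 mm = 9.5, i.e. 9.5:1.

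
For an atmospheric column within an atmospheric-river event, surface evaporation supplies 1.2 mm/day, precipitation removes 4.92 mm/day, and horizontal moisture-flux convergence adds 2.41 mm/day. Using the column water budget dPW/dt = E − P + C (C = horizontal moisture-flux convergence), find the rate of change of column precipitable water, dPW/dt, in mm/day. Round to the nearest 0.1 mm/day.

dPW/dt = E − P + C = 1.2 − 4.92 + (2.41) = -1.3 mm/day.

dPW/dt ≈ -1.3 mm/day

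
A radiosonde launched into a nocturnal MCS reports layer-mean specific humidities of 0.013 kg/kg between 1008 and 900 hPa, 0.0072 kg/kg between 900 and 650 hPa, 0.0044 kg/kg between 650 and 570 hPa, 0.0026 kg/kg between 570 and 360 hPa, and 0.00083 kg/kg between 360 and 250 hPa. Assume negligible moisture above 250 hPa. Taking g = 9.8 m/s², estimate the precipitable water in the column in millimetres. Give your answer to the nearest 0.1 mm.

Precipitable water is the column-integrated vapour mass per unit area: PW = (1/g) Σ q̄ Δp, with q in kg/kg and Δp in Pa (1 kg/m² of water = 1 mm).
Layer 1008–900 hPa: Δp = 108 hPa = 10800 Pa, q̄ = 0.013 kg/kg → 0.013 × 10800 / 9.8 = 14.33 mm
Layer 900–650 hPa: Δp = 250 hPa = 25000 Pa, q̄ = 0.0072 kg/kg → 0.0072 × 25000 / 9.8 = 18.37 mm
Layer 650–570 hPa: Δp = 80 hPa = 8000 Pa, q̄ = 0.0044 kg/kg → 0.0044 × 8000 / 9.8 = 3.59 mm
Layer 570–360 hPa: Δp = 210 hPa = 21000 Pa, q̄ = 0.0026 kg/kg → 0.0026 × 21000 / 9.8 = 5.57 mm
Layer 360–250 hPa: Δp = 110 hPa = 11000 Pa, q̄ = 0.00083 kg/kg → 0.00083 × 11000 / 9.8 = 0.93 mm
PW = 14.33 + 18.37 + 3.59 + 5.57 + 0.93 = 42.79 ≈ 42.8 mm.

PW ≈ 42.8 mm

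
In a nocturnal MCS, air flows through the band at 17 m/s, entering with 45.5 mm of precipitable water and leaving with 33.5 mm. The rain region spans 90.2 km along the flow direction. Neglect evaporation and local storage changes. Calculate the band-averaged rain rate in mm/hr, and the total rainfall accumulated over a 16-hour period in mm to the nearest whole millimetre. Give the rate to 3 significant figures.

R ≈ 8.14 mm/hr; total ≈ 130 mm

Column moisture flux per unit crosswind length is F = V × PW.
Inflow: F_in = 17 × 45.5 = 773.5 mm·m/s
Outflow: F_out = 17 × 33.5 = 569.5 mm·m/s
Steady-state rate R = (F_in − F_out)/L = (773.5 − 569.5) / 90200 m = 2.262e-03 mm/s.
R = 2.262e-03 × 3600 = 8.14 mm/hr.
Over 16 h: total = 8.14 × 16 = 130.24 ≈ 130 mm.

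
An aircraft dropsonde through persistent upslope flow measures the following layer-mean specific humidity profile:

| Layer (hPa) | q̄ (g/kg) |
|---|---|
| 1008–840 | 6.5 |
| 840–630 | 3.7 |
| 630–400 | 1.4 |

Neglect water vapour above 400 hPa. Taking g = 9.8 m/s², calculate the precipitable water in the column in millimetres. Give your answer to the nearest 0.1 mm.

PW ≈ 22.4 mm

Precipitable water is the column-integrated vapour mass per unit area: PW = (1/g) Σ q̄ Δp, with q in kg/kg and Δp in Pa (1 kg/m² of water = 1 mm).
Layer 1008–840 hPa: Δp = 168 hPa = 16800 Pa, q̄ = 0.0065 kg/kg → 0.0065 × 16800 / 9.8 = 11.14 mm
Layer 840–630 hPa: Δp = 210 hPa = 21000 Pa, q̄ = 0.0037 kg/kg → 0.0037 × 21000 / 9.8 = 7.93 mm
Layer 630–400 hPa: Δp = 230 hPa = 23000 Pa, q̄ = 0.0014 kg/kg → 0.0014 × 23000 / 9.8 = 3.29 mm
PW = 11.14 + 7.93 + 3.29 = 22.36 ≈ 22.4 mm.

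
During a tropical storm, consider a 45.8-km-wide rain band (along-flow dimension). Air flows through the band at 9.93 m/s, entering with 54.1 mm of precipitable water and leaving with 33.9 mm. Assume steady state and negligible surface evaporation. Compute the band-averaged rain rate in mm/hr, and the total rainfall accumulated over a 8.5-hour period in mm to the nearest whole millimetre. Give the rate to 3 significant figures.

Column moisture flux per unit crosswind length is F = V × PW.
Inflow: F_in = 9.93 × 54.1 = 537.213 mm·m/s
Outflow: F_out = 9.93 × 33.9 = 336.627 mm·m/s
Steady-state rate R = (F_in − F_out)/L = (537.213 − 336.627) / 45800 m = 4.380e-03 mm/s.
R = 4.380e-03 × 3600 = 15.8 mm/hr.
Over 8.5 h: total = 15.8 × 8.5 = 134.3 ≈ 134 mm.

R ≈ 15.8 mm/hr; total ≈ 134 mm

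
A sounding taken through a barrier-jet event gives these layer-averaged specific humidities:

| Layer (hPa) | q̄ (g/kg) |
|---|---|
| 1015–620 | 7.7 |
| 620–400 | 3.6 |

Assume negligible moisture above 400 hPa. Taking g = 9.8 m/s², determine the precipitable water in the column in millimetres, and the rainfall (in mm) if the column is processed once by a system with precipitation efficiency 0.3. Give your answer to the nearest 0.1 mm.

Precipitable water is the column-integrated vapour mass per unit area: PW = (1/g) Σ q̄ Δp, with q in kg/kg and Δp in Pa (1 kg/m² of water = 1 mm).
Layer 1015–620 hPa: Δp = 395 hPa = 39500 Pa, q̄ = 0.0077 kg/kg → 0.0077 × 39500 / 9.8 = 31.04 mm
Layer 620–400 hPa: Δp = 220 hPa = 22000 Pa, q̄ = 0.0036 kg/kg → 0.0036 × 22000 / 9.8 = 8.08 mm
PW = 31.04 + 8.08 = 39.12 ≈ 39.1 mm.
Rainfall = ε × PW = 0.3 × 39.1 = 11.7 mm.

PW ≈ 39.1 mm; rainfall ≈ 11.7 mm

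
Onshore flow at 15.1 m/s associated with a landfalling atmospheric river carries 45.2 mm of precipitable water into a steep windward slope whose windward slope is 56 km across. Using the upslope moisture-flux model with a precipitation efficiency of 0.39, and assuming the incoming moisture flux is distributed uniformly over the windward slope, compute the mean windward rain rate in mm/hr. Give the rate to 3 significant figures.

Incoming column moisture flux per unit ridge length: F = V × PW = 15.1 × 45.2 = 682.52 mm·m/s.
Spread over the 56 km slope with efficiency ε = 0.39: R = ε·F/W = 0.39 × 682.52 / 56000 m = 4.753e-03 mm/s.
R = 4.753e-03 × 3600 = 17.1 mm/hr.

R ≈ 17.1 mm/hr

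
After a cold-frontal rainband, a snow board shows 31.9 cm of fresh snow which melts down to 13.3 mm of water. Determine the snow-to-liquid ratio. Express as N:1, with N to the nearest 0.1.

ratio ≈ 24.0

Ratio = snow depth / SWE = 319 mm / 13.3 mm = 24.0, i.e. 24.0:1.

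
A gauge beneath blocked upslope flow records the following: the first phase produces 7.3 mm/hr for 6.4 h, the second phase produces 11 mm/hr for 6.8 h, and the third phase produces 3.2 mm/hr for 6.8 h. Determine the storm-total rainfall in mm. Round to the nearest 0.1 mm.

Total = Σ Rᵢ Δtᵢ = 7.3 × 6.4 + 11 × 6.8 + 3.2 × 6.8
      = 46.72 + 74.8 + 21.76 = 143.3 mm.

total ≈ 143.3 mm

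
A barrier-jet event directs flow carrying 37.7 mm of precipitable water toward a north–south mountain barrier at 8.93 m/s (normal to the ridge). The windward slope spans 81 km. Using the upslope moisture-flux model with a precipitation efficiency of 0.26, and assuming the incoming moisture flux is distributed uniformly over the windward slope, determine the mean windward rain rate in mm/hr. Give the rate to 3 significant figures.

Incoming column moisture flux per unit ridge length: F = V × PW = 8.93 × 37.7 = 336.661 mm·m/s.
Spread over the 81 km slope with efficiency ε = 0.26: R = ε·F/W = 0.26 × 336.661 / 81000 m = 1.081e-03 mm/s.
R = 1.081e-03 × 3600 = 3.89 mm/hr.

R ≈ 3.89 mm/hr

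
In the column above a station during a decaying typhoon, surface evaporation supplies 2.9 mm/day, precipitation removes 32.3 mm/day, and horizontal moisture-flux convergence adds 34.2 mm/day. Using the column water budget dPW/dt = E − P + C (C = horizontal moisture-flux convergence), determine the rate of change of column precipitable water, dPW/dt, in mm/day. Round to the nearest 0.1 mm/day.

dPW/dt ≈ 4.8 mm/day

dPW/dt = E − P + C = 2.9 − 32.3 + (34.2) = 4.8 mm/day.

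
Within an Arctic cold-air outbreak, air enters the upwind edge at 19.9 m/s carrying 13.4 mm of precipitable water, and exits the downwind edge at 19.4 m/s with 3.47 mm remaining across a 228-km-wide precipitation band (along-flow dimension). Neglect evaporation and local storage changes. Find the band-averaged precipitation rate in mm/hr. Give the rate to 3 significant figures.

R ≈ 3.15 mm/hr

Column moisture flux per unit crosswind length is F = V × PW.
Inflow: F_in = 19.9 × 13.4 = 266.66 mm·m/s
Outflow: F_out = 19.4 × 3.47 = 67.318 mm·m/s
Steady-state rate R = (F_in − F_out)/L = (266.66 − 67.318) / 228000 m = 8.743e-04 mm/s.
R = 8.743e-04 × 3600 = 3.15 mm/hr.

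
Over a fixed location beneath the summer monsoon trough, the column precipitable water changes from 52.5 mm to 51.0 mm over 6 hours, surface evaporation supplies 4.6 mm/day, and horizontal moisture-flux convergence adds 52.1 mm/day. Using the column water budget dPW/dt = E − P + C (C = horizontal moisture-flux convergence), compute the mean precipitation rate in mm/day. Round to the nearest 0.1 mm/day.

P ≈ 62.7 mm/day

dPW/dt = (51.0 − 52.5) mm / (6/24 day) = -6.000 mm/day.
P = E + C − dPW/dt = 4.6 + (52.1) − (-6.000) = 62.7 mm/day.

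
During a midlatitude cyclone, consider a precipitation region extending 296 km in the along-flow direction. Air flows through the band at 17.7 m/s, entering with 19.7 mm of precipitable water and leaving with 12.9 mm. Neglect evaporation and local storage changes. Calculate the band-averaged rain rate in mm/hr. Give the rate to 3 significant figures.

R ≈ 1.46 mm/hr

Column moisture flux per unit crosswind length is F = V × PW.
Inflow: F_in = 17.7 × 19.7 = 348.69 mm·m/s
Outflow: F_out = 17.7 × 12.9 = 228.33 mm·m/s
Steady-state rate R = (F_in − F_out)/L = (348.69 − 228.33) / 296000 m = 4.066e-04 mm/s.
R = 4.066e-04 × 3600 = 1.46 mm/hr.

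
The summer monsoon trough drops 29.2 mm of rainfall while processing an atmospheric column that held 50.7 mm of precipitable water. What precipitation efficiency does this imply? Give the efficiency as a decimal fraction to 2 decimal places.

ε = rainfall / PW = 29.2 / 50.7 = 0.58.

ε ≈ 0.58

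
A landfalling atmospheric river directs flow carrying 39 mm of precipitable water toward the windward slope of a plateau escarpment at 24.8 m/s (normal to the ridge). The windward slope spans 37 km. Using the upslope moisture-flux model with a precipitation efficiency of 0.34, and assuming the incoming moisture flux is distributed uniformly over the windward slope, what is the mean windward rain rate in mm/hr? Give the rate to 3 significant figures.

Incoming column moisture flux per unit ridge length: F = V × PW = 24.8 × 39 = 967.2 mm·m/s.
Spread over the 37 km slope with efficiency ε = 0.34: R = ε·F/W = 0.34 × 967.2 / 37000 m = 8.888e-03 mm/s.
R = 8.888e-03 × 3600 = 32.0 mm/hr.

R ≈ 32.0 mm/hr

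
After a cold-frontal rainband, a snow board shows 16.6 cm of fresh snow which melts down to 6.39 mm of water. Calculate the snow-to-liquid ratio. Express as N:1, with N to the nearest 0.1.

ratio ≈ 26.0

Ratio = snow depth / SWE = 166 mm / 6.39 mm = 26.0, i.e. 26.0:1.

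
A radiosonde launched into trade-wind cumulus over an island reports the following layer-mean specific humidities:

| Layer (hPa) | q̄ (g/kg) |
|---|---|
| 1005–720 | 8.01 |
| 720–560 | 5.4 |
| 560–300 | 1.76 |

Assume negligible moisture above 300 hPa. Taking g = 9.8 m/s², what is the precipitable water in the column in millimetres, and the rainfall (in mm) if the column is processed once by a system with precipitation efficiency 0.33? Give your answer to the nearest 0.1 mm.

Precipitable water is the column-integrated vapour mass per unit area: PW = (1/g) Σ q̄ Δp, with q in kg/kg and Δp in Pa (1 kg/m² of water = 1 mm).
Layer 1005–720 hPa: Δp = 285 hPa = 28500 Pa, q̄ = 0.00801 kg/kg → 0.00801 × 28500 / 9.8 = 23.29 mm
Layer 720–560 hPa: Δp = 160 hPa = 16000 Pa, q̄ = 0.0054 kg/kg → 0.0054 × 16000 / 9.8 = 8.82 mm
Layer 560–300 hPa: Δp = 260 hPa = 26000 Pa, q̄ = 0.00176 kg/kg → 0.00176 × 26000 / 9.8 = 4.67 mm
PW = 23.29 + 8.82 + 4.67 = 36.78 ≈ 36.8 mm.
Rainfall = ε × PW = 0.33 × 36.8 = 12.1 mm.

PW ≈ 36.8 mm; rainfall ≈ 12.1 mm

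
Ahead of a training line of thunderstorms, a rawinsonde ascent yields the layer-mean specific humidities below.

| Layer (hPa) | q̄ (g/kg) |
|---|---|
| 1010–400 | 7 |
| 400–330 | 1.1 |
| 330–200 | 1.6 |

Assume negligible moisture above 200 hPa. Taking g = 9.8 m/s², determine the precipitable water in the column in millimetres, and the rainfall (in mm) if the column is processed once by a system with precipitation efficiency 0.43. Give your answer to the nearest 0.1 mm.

Precipitable water is the column-integrated vapour mass per unit area: PW = (1/g) Σ q̄ Δp, with q in kg/kg and Δp in Pa (1 kg/m² of water = 1 mm).
Layer 1010–400 hPa: Δp = 610 hPa = 61000 Pa, q̄ = 0.007 kg/kg → 0.007 × 61000 / 9.8 = 43.57 mm
Layer 400–330 hPa: Δp = 70 hPa = 7000 Pa, q̄ = 0.0011 kg/kg → 0.0011 × 7000 / 9.8 = 0.79 mm
Layer 330–200 hPa: Δp = 130 hPa = 13000 Pa, q̄ = 0.0016 kg/kg → 0.0016 × 13000 / 9.8 = 2.12 mm
PW = 43.57 + 0.79 + 2.12 = 46.48 ≈ 46.5 mm.
Rainfall = ε × PW = 0.43 × 46.5 = 20.0 mm.

PW ≈ 46.5 mm; rainfall ≈ 20.0 mm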